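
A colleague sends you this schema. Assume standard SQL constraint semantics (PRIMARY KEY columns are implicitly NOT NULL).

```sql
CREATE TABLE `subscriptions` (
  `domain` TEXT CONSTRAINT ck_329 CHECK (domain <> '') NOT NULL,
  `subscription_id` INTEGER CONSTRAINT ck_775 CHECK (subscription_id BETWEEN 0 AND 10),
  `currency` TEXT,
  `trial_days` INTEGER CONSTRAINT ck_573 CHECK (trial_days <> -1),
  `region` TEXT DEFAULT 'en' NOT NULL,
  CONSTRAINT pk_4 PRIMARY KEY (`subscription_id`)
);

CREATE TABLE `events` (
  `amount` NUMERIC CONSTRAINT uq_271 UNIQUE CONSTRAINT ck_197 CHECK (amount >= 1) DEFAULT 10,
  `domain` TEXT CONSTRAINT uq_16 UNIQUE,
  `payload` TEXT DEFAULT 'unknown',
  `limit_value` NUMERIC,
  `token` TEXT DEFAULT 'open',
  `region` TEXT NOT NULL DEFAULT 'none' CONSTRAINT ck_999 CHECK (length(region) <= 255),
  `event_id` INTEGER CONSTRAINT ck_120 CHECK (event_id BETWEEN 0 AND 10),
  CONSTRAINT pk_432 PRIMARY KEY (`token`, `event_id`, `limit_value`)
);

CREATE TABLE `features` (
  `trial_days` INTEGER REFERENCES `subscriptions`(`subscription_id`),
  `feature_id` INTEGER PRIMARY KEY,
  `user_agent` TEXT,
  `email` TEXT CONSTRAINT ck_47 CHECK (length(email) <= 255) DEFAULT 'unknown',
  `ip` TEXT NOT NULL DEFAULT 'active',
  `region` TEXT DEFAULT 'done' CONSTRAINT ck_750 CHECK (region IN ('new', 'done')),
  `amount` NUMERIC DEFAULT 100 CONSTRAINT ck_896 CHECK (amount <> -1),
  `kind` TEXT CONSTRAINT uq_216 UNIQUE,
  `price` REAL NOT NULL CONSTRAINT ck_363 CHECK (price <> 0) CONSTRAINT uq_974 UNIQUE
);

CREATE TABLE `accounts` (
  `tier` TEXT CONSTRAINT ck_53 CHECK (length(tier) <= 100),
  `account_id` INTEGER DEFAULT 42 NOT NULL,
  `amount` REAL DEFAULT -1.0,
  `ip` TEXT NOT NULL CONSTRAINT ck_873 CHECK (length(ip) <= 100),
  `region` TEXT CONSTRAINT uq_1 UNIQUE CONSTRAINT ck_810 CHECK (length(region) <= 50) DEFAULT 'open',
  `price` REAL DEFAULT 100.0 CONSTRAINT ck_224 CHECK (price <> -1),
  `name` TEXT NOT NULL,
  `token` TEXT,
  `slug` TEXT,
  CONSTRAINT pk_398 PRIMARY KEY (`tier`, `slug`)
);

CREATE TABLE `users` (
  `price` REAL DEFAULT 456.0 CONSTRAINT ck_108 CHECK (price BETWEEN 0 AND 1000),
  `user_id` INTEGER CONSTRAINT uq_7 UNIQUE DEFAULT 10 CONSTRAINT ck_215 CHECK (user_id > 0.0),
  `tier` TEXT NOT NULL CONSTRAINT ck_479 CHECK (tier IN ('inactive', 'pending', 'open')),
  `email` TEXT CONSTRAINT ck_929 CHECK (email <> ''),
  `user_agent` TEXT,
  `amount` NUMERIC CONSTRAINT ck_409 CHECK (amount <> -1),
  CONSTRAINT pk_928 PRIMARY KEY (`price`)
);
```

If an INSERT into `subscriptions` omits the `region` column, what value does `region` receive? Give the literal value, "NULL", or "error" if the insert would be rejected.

region has an explicit DEFAULT 'en'.
When the column is omitted from an INSERT, that default is used.

'en'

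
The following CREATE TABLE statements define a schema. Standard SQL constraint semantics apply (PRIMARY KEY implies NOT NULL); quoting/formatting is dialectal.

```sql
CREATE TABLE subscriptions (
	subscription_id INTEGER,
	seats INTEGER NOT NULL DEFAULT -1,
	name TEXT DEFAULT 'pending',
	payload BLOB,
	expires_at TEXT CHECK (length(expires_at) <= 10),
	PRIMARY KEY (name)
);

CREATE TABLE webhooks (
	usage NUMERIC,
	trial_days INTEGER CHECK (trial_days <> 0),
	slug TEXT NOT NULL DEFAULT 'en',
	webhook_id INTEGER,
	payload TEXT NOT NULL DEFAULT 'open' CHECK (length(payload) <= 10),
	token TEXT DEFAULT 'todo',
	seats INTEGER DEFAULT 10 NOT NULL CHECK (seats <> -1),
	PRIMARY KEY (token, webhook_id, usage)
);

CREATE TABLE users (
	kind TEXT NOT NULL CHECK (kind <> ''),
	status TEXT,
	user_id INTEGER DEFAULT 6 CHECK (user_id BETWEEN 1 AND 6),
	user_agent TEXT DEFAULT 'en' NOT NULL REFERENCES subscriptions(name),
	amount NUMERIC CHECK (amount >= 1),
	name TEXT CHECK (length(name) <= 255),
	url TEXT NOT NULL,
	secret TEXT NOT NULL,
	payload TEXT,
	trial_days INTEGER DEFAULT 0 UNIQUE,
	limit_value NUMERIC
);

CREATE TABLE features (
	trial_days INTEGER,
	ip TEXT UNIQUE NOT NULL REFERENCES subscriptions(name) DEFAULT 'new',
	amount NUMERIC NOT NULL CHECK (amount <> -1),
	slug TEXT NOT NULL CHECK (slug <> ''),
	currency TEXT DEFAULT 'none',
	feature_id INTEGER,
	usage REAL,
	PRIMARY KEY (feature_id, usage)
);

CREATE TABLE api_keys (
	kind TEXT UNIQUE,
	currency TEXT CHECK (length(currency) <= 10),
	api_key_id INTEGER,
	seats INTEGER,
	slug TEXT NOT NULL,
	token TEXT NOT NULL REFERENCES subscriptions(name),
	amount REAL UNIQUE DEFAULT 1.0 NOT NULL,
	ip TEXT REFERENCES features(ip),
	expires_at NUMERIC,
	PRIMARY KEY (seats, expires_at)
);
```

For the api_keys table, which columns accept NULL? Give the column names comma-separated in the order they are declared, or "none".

- kind: UNIQUE does not imply NOT NULL → nullable.
- currency: CHECK does not forbid NULL (a CHECK constraint passes when its expression is NULL) → nullable.
- api_key_id: no NOT NULL constraint applies → nullable.
- seats: part of the PRIMARY KEY, which implies NOT NULL → not nullable.
- slug: declared NOT NULL → not nullable.
- token: declared NOT NULL → not nullable.
- amount: declared NOT NULL → not nullable.
- ip: a foreign key column may be NULL unless separately constrained → nullable.
- expires_at: part of the PRIMARY KEY, which implies NOT NULL → not nullable.

kind, currency, api_key_id, ip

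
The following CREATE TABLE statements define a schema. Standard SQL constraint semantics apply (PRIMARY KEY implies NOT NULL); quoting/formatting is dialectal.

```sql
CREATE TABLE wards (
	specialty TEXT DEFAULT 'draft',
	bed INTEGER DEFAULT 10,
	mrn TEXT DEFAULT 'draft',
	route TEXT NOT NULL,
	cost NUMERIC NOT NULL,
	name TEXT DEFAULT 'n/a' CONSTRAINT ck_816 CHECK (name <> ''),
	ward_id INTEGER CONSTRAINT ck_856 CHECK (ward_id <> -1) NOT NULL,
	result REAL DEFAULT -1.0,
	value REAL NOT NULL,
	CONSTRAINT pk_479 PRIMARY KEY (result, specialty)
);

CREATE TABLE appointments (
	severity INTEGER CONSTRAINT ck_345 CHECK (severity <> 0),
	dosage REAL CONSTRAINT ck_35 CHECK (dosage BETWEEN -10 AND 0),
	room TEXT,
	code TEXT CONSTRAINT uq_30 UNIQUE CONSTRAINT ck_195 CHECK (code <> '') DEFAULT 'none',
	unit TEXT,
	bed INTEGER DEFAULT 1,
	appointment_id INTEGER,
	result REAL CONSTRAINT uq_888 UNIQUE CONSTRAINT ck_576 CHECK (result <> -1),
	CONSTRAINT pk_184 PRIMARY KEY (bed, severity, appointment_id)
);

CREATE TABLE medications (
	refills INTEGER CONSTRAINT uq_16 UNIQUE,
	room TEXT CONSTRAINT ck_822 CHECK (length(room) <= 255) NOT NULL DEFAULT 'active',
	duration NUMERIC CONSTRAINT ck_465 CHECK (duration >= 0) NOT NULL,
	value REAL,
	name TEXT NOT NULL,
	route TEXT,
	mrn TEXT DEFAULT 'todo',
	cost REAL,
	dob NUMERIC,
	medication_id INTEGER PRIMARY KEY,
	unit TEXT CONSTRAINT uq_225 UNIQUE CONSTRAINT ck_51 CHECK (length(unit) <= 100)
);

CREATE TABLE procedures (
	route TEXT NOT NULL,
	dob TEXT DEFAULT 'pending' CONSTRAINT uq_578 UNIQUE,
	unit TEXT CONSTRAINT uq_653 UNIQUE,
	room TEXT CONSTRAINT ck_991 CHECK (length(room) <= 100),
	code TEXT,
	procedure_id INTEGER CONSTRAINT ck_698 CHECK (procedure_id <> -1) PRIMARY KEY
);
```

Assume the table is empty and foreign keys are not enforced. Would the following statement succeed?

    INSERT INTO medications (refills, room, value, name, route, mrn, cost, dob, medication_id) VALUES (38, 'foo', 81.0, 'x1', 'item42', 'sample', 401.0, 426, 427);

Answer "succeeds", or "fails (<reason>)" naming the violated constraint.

fails (NOT NULL on duration)

duration is omitted from the column list and has no DEFAULT, so it would receive NULL.
But duration is declared NOT NULL.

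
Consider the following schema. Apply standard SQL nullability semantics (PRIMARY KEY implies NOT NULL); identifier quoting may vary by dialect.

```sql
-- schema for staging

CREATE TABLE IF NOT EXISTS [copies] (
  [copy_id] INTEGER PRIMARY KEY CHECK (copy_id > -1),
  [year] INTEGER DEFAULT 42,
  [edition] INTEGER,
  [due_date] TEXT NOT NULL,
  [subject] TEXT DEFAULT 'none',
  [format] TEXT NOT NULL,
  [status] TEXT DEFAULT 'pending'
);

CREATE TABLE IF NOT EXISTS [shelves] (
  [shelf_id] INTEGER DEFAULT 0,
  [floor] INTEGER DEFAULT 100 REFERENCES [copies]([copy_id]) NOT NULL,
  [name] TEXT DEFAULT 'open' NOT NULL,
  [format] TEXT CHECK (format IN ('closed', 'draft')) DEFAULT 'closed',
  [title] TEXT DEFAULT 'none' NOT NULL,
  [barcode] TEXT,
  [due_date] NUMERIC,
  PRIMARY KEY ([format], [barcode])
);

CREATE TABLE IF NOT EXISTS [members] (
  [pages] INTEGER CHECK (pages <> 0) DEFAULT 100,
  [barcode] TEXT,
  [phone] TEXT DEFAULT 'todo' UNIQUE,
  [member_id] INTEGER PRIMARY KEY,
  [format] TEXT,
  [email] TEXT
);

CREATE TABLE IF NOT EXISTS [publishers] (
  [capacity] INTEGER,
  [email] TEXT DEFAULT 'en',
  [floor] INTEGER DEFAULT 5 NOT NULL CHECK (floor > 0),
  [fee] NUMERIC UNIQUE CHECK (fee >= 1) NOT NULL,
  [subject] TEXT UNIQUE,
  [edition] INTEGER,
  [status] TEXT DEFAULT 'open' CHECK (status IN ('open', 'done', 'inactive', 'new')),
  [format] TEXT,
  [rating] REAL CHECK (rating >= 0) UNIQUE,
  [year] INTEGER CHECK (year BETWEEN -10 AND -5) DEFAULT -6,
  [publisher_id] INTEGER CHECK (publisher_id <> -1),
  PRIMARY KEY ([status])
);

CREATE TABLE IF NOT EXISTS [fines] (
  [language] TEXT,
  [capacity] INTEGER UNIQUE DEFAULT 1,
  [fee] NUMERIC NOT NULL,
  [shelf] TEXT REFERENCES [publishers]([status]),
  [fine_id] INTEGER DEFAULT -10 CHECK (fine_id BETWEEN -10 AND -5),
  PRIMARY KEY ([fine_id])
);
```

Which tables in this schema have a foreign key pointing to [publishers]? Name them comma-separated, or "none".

- fines.shelf references publishers(status).

fines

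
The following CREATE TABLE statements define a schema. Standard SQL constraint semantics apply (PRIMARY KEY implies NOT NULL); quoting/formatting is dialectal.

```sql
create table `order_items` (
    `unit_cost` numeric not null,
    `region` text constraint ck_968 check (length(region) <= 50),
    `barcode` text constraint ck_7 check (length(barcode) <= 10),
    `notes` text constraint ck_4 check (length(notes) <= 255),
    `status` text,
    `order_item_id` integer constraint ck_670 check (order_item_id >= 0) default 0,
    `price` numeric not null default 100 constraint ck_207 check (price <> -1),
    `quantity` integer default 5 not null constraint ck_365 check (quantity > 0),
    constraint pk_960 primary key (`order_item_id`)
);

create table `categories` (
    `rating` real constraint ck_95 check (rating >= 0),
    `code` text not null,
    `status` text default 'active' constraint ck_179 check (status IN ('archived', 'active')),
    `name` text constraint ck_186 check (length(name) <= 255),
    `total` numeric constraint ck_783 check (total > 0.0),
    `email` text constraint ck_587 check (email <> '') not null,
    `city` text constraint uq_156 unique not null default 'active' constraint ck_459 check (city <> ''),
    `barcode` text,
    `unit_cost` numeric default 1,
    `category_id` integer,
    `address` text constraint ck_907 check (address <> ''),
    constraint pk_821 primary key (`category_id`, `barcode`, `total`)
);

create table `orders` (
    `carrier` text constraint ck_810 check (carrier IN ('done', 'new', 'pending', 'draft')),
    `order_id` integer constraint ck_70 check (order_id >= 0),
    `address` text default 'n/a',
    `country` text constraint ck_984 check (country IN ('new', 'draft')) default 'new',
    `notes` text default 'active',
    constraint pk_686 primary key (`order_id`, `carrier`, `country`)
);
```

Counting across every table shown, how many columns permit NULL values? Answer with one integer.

order_items: 4 nullable (region, barcode, notes, status — PK (order_item_id) and explicit NOT NULL columns excluded).
categories: 5 nullable (rating, status, name, unit_cost, address — PK (category_id, barcode, total) and explicit NOT NULL columns excluded).
orders: 2 nullable (address, notes — PK (order_id, carrier, country) and explicit NOT NULL columns excluded).
Total: 4 + 5 + 2 = 11.

11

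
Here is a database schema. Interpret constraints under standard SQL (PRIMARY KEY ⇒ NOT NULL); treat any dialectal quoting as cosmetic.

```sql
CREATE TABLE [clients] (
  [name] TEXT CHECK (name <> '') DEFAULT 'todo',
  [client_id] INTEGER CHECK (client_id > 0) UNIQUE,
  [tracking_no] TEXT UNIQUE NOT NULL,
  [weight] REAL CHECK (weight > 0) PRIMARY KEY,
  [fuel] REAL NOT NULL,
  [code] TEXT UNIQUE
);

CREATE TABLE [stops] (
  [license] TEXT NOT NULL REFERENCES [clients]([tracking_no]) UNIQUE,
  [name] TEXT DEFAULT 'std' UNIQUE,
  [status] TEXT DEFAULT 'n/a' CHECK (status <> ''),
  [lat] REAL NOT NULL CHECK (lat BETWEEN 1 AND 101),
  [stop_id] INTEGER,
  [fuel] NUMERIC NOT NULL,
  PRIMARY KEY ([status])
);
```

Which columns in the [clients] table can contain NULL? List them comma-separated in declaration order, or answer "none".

name, client_id, code

- name: CHECK does not forbid NULL (a CHECK constraint passes when its expression is NULL) → nullable.
- client_id: CHECK does not forbid NULL (a CHECK constraint passes when its expression is NULL) → nullable.
- tracking_no: declared NOT NULL → not nullable.
- weight: part of the PRIMARY KEY, which implies NOT NULL → not nullable.
- fuel: declared NOT NULL → not nullable.
- code: UNIQUE does not imply NOT NULL → nullable.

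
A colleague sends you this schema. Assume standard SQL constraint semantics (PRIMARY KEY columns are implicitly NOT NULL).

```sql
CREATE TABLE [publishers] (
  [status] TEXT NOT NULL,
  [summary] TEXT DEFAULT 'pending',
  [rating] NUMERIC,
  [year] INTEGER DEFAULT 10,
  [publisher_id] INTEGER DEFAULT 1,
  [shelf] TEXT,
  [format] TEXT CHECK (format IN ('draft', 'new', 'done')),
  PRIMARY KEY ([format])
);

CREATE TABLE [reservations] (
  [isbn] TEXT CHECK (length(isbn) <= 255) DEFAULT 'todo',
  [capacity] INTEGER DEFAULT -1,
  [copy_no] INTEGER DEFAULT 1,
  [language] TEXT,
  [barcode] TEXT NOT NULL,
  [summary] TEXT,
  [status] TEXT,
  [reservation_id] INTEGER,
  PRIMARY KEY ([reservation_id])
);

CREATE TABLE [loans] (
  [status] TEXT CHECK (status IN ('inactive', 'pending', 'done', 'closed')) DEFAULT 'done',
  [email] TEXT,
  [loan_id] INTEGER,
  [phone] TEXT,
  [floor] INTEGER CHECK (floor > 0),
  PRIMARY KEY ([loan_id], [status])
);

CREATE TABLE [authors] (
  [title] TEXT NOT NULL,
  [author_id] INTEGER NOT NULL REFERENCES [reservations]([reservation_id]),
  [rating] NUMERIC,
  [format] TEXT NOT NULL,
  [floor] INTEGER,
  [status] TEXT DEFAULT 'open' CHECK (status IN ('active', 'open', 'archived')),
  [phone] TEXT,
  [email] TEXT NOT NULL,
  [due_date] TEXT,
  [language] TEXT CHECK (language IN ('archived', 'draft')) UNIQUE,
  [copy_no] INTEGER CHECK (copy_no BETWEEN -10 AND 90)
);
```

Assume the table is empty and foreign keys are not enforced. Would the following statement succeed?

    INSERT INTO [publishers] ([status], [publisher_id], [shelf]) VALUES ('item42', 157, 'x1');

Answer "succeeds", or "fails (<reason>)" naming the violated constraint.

format is omitted from the column list and has no DEFAULT, so it would receive NULL.
But format is part of the PRIMARY KEY (implied NOT NULL).

fails (NOT NULL on format)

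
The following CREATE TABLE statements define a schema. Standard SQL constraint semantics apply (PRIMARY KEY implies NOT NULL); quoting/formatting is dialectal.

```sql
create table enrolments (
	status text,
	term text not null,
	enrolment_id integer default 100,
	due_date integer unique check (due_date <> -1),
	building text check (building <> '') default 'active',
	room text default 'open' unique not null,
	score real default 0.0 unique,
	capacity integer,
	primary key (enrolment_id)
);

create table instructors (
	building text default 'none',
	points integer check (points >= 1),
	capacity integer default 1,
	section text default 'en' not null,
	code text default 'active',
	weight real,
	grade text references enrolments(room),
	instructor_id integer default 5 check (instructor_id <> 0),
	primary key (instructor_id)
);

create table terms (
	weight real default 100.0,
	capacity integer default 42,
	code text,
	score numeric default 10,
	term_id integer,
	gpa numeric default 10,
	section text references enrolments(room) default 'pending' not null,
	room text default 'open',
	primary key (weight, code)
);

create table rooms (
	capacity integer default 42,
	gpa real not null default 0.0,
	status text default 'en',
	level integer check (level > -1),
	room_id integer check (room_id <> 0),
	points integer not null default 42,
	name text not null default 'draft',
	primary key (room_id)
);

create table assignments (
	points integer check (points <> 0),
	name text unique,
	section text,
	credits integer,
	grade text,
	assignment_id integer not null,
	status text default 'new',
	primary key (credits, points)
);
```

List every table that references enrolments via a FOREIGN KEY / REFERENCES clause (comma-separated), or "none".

- instructors.grade references enrolments(room).
- terms.section references enrolments(room).

instructors, terms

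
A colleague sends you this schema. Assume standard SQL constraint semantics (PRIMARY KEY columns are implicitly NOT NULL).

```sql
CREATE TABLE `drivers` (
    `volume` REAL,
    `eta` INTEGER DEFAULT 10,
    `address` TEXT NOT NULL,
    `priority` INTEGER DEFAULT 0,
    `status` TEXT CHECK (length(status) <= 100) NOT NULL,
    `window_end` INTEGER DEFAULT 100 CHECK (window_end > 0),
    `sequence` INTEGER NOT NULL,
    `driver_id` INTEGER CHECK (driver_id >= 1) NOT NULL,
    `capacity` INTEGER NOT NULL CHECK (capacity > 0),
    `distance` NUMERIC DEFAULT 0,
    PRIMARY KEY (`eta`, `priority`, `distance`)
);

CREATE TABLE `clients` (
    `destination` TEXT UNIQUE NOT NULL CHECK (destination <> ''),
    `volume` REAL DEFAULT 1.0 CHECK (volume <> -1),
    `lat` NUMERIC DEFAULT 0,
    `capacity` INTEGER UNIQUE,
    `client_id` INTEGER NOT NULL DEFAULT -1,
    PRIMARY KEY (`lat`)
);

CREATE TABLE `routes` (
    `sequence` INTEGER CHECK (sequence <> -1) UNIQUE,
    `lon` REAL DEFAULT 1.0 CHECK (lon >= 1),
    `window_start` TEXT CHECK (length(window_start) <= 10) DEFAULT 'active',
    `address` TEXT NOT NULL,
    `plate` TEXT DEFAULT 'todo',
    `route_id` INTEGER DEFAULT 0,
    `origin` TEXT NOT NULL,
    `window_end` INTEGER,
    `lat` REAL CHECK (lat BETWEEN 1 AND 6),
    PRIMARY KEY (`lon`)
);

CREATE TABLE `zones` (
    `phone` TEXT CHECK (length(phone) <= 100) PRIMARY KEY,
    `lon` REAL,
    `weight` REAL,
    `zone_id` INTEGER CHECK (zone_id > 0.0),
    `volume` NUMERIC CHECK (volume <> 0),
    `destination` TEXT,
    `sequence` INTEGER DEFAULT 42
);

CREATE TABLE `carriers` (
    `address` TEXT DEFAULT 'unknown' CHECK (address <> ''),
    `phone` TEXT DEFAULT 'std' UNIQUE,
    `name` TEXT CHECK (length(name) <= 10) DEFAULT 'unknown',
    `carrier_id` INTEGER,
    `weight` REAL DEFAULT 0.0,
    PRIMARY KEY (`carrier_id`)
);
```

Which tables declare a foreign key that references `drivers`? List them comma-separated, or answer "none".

No REFERENCES clause anywhere in the schema names drivers.

none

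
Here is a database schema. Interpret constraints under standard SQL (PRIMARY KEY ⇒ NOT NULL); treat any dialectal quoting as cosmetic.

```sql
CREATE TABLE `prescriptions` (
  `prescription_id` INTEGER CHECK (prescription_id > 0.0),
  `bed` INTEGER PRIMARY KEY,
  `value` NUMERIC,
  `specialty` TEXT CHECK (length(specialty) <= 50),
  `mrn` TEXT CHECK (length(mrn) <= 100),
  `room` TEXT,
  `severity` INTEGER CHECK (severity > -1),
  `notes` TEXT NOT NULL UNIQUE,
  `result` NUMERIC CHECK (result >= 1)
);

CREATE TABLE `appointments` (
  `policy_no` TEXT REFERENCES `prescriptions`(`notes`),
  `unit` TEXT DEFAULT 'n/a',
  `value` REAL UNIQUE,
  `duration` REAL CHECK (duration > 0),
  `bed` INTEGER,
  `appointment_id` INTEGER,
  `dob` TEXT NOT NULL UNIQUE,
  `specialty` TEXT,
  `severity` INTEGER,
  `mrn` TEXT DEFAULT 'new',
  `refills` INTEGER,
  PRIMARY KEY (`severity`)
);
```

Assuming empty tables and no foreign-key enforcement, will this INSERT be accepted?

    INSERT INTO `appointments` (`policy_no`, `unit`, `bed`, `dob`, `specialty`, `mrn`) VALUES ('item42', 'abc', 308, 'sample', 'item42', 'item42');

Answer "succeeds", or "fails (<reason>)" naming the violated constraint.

fails (NOT NULL on severity)

severity is omitted from the column list and has no DEFAULT, so it would receive NULL.
But severity is part of the PRIMARY KEY (implied NOT NULL).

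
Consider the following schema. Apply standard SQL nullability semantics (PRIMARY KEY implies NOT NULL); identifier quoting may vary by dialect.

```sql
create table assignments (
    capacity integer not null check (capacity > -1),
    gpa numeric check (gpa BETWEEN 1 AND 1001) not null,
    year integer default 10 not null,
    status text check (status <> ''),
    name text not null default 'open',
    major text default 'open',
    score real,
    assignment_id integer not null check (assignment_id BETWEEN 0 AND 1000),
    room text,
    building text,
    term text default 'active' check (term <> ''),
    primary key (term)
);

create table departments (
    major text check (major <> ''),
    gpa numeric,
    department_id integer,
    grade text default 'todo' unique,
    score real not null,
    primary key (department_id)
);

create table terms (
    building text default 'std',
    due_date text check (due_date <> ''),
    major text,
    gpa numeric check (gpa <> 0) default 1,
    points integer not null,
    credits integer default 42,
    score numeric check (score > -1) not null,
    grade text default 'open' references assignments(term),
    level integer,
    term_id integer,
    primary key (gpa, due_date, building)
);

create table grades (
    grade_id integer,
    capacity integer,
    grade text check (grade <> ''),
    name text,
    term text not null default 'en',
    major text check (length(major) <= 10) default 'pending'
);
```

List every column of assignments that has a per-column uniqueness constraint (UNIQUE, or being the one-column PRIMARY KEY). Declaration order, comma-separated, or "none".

- capacity: no UNIQUE or single-column PK constraint.
- gpa: no UNIQUE or single-column PK constraint.
- year: no UNIQUE or single-column PK constraint.
- status: no UNIQUE or single-column PK constraint.
- name: no UNIQUE or single-column PK constraint.
- major: no UNIQUE or single-column PK constraint.
- score: no UNIQUE or single-column PK constraint.
- assignment_id: no UNIQUE or single-column PK constraint.
- room: no UNIQUE or single-column PK constraint.
- building: no UNIQUE or single-column PK constraint.
- term: single-column PRIMARY KEY → unique.

term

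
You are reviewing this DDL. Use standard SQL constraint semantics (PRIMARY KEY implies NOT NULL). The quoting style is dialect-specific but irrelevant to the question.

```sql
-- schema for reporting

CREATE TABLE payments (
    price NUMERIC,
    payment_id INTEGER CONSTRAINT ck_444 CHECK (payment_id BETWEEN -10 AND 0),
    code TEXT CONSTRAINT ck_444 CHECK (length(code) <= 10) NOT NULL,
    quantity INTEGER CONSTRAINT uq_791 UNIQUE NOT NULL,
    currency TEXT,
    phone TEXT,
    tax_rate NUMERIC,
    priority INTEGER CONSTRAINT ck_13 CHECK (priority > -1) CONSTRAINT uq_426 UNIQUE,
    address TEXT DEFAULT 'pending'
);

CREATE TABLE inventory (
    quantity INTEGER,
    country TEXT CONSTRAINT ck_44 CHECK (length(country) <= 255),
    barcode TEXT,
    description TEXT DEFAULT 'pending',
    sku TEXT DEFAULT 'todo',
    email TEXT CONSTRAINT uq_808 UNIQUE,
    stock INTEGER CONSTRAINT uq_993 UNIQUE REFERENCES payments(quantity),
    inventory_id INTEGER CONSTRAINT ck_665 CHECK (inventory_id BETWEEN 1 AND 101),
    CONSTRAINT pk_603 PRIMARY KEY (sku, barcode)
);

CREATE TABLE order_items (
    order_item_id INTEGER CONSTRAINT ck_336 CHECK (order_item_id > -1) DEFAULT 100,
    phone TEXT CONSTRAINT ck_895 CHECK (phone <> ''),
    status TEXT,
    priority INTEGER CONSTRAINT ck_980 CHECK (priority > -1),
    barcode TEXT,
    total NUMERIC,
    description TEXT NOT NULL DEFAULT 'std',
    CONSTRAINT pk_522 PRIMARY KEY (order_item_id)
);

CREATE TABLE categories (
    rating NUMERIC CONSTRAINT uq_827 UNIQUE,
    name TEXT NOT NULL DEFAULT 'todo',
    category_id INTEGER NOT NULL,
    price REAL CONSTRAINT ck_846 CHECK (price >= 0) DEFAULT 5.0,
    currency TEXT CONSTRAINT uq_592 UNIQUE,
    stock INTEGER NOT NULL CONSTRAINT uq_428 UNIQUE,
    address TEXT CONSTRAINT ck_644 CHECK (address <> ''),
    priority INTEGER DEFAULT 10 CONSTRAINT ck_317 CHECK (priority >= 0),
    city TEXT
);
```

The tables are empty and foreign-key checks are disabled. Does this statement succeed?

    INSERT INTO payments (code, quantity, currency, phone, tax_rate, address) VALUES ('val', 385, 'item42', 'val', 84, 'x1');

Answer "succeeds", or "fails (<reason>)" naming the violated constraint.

succeeds

NOT NULL columns: code is supplied; quantity is supplied.
CHECK constraints: 'val' satisfies (length(code) <= 10).
No constraint is violated.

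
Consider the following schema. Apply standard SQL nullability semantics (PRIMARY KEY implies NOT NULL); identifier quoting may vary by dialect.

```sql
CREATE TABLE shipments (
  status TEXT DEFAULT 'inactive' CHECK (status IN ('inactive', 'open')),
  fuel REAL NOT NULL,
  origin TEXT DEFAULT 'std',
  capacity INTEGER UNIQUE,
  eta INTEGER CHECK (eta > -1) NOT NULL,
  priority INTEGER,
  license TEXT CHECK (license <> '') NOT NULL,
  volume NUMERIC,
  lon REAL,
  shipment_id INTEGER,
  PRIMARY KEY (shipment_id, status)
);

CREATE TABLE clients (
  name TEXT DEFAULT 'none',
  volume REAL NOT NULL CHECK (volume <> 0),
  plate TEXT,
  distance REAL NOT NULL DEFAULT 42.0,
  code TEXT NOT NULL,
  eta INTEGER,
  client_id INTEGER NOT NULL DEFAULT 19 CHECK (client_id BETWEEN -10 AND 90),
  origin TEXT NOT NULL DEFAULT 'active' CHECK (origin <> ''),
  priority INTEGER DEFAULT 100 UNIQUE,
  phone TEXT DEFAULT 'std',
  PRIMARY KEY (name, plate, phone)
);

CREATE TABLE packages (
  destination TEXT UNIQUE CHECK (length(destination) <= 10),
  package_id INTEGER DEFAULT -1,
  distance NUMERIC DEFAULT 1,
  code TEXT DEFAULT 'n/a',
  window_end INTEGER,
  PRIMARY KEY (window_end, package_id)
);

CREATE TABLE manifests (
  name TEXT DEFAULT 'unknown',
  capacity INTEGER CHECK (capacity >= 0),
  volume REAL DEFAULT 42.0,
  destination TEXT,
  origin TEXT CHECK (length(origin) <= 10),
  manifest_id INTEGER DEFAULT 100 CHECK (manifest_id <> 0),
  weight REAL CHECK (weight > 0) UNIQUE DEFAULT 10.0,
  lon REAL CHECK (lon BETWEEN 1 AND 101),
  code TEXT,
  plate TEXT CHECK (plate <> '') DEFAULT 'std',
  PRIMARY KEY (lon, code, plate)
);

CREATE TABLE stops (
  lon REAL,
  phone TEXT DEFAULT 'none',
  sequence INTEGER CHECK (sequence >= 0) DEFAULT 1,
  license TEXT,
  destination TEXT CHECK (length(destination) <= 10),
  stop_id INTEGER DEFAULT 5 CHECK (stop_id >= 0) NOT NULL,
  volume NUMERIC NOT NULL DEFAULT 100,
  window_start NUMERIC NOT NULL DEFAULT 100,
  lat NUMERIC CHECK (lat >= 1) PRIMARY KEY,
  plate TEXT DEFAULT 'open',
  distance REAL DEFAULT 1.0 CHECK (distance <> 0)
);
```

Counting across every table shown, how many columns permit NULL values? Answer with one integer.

24

shipments: 5 nullable (origin, capacity, priority, volume, lon — PK (shipment_id, status) and explicit NOT NULL columns excluded).
clients: 2 nullable (eta, priority — PK (name, plate, phone) and explicit NOT NULL columns excluded).
packages: 3 nullable (destination, distance, code — PK (window_end, package_id) and explicit NOT NULL columns excluded).
manifests: 7 nullable (name, capacity, volume, destination, origin, manifest_id, weight — PK (lon, code, plate) and explicit NOT NULL columns excluded).
stops: 7 nullable (lon, phone, sequence, license, destination, plate, distance — PK (lat) and explicit NOT NULL columns excluded).
Total: 5 + 2 + 3 + 7 + 7 = 24.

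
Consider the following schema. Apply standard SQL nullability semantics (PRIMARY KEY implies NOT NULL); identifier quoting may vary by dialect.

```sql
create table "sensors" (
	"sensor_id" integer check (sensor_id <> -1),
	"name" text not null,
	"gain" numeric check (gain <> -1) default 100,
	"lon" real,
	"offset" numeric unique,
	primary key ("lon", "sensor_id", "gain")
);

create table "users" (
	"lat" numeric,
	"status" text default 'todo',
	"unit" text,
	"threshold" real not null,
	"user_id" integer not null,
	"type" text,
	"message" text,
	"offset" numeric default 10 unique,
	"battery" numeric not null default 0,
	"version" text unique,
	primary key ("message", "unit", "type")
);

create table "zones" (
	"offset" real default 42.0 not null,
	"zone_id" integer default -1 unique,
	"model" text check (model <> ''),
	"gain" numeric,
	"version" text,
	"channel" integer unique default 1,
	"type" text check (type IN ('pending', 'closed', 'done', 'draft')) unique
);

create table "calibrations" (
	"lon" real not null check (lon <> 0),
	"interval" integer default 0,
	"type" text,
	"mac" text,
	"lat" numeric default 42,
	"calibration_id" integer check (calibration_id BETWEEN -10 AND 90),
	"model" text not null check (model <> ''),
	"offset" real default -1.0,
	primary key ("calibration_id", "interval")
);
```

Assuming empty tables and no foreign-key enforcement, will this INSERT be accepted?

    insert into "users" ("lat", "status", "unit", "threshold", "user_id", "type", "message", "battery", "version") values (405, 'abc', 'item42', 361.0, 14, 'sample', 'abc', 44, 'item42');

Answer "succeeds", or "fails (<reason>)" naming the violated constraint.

NOT NULL columns: battery is supplied; message is supplied; threshold is supplied; type is supplied; unit is supplied; user_id is supplied.
No constraint is violated.

succeeds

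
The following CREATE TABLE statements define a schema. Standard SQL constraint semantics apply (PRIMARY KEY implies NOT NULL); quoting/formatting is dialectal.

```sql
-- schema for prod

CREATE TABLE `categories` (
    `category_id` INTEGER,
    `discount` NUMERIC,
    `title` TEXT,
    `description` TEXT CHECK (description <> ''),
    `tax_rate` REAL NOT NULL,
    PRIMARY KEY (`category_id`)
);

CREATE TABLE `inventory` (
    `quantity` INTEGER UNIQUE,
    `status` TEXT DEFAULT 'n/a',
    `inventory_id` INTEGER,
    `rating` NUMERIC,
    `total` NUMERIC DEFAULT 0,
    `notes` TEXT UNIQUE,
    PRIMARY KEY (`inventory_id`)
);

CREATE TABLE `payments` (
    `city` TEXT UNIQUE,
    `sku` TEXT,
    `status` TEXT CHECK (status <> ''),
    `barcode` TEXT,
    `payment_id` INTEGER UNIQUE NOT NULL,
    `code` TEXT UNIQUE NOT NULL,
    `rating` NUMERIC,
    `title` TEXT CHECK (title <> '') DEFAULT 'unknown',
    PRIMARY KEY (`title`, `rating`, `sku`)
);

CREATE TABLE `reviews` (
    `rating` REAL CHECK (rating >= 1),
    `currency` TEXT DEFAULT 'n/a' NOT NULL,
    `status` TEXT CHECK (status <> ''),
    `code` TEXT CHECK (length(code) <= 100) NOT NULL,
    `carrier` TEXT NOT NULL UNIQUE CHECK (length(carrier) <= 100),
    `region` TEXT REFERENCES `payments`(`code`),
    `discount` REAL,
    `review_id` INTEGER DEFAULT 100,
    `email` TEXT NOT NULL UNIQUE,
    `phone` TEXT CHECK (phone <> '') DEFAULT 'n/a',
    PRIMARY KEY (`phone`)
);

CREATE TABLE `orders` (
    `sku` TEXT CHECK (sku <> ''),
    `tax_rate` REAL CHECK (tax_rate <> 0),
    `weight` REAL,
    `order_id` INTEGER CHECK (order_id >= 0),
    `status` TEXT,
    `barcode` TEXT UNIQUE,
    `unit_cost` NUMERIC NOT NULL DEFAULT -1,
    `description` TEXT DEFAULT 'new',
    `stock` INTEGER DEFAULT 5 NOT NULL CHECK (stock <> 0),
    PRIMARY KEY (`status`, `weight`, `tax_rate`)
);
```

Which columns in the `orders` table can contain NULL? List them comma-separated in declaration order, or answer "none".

sku, order_id, barcode, description

- sku: CHECK does not forbid NULL (a CHECK constraint passes when its expression is NULL) → nullable.
- tax_rate: part of the PRIMARY KEY, which implies NOT NULL → not nullable.
- weight: part of the PRIMARY KEY, which implies NOT NULL → not nullable.
- order_id: CHECK does not forbid NULL (a CHECK constraint passes when its expression is NULL) → nullable.
- status: part of the PRIMARY KEY, which implies NOT NULL → not nullable.
- barcode: UNIQUE does not imply NOT NULL → nullable.
- unit_cost: declared NOT NULL → not nullable.
- description: DEFAULT only fills an omitted column; an explicit NULL is still allowed → nullable.
- stock: declared NOT NULL → not nullable.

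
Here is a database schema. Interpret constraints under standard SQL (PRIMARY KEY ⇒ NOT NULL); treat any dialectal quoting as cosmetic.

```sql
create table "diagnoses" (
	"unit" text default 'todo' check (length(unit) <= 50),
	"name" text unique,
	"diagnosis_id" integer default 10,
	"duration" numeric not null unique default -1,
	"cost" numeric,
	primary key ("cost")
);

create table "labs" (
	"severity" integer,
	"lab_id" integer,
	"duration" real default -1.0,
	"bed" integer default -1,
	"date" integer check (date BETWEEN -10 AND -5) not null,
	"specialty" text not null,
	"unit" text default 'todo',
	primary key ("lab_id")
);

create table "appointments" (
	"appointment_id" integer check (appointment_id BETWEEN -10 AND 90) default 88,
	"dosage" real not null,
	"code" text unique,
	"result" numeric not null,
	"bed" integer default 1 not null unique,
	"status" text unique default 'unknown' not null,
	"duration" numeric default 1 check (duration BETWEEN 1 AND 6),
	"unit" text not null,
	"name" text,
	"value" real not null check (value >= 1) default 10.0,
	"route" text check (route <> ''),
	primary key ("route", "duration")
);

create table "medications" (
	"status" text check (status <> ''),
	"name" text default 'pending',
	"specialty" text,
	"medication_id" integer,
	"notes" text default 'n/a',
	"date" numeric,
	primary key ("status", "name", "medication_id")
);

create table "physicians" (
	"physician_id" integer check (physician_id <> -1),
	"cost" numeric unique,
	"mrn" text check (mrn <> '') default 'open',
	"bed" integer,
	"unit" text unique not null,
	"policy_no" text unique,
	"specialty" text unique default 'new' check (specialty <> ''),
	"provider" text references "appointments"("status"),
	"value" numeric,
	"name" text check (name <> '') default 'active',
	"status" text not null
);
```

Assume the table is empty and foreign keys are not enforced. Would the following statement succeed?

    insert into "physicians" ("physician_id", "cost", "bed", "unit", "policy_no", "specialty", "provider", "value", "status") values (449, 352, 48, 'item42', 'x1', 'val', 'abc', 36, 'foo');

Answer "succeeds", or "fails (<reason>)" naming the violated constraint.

NOT NULL columns: status is supplied; unit is supplied.
CHECK constraints: 449 satisfies (physician_id <> -1); 'val' satisfies (specialty <> '').
No constraint is violated.

succeeds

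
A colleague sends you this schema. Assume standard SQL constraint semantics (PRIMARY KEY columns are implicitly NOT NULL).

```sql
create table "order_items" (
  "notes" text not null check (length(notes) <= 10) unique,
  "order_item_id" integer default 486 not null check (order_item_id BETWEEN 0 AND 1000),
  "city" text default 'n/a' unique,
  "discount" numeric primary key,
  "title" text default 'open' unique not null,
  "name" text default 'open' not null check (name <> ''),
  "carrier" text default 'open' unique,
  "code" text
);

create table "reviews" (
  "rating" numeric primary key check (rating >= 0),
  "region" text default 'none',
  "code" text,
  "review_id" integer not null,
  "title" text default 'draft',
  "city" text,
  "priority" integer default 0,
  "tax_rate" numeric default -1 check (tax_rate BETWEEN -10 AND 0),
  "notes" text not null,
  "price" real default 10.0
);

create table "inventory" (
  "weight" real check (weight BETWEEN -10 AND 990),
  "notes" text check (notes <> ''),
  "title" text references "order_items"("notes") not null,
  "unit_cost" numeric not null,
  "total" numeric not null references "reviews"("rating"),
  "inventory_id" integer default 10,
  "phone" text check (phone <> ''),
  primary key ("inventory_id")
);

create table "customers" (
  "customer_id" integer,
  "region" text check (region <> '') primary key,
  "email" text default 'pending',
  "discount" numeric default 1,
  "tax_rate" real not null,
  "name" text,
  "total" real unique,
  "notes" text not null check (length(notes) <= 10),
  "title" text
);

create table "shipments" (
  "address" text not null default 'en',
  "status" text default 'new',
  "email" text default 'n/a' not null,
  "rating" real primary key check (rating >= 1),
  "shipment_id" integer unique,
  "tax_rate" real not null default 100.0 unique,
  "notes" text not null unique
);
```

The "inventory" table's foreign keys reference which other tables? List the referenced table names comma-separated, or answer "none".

- title REFERENCES order_items(notes).
- total REFERENCES reviews(rating).

order_items, reviews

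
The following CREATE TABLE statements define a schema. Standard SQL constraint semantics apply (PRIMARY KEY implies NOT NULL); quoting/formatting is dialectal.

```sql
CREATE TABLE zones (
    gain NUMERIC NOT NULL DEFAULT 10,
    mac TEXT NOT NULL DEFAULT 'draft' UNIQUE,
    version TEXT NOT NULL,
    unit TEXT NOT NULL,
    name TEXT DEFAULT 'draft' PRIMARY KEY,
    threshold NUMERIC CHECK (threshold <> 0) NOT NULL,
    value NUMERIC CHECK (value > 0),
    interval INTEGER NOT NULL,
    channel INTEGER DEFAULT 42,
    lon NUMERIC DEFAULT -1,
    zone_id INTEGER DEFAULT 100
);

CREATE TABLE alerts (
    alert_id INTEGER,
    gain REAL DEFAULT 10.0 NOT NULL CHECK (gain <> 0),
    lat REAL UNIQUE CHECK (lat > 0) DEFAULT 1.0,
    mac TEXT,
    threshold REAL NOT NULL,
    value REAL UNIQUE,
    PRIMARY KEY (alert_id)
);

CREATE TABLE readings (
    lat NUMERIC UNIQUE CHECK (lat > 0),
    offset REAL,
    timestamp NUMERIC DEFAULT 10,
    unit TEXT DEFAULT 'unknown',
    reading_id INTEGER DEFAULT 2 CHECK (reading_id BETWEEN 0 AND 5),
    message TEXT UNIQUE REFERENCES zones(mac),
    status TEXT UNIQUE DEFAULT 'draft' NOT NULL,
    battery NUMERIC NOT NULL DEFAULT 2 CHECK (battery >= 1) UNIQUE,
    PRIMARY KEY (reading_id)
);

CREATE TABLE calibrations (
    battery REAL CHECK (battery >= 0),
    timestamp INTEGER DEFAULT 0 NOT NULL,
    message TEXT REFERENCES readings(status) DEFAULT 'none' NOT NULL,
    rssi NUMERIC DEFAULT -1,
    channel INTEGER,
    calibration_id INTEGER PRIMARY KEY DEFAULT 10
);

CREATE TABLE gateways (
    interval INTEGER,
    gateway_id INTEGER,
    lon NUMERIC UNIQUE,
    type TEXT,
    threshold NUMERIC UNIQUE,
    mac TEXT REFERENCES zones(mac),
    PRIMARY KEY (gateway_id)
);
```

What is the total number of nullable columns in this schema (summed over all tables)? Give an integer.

zones: 4 nullable (value, channel, lon, zone_id — PK (name) and explicit NOT NULL columns excluded).
alerts: 3 nullable (lat, mac, value — PK (alert_id) and explicit NOT NULL columns excluded).
readings: 5 nullable (lat, offset, timestamp, unit, message — PK (reading_id) and explicit NOT NULL columns excluded).
calibrations: 3 nullable (battery, rssi, channel — PK (calibration_id) and explicit NOT NULL columns excluded).
gateways: 5 nullable (interval, lon, type, threshold, mac — PK (gateway_id) and explicit NOT NULL columns excluded).
Total: 4 + 3 + 5 + 3 + 5 = 20.

20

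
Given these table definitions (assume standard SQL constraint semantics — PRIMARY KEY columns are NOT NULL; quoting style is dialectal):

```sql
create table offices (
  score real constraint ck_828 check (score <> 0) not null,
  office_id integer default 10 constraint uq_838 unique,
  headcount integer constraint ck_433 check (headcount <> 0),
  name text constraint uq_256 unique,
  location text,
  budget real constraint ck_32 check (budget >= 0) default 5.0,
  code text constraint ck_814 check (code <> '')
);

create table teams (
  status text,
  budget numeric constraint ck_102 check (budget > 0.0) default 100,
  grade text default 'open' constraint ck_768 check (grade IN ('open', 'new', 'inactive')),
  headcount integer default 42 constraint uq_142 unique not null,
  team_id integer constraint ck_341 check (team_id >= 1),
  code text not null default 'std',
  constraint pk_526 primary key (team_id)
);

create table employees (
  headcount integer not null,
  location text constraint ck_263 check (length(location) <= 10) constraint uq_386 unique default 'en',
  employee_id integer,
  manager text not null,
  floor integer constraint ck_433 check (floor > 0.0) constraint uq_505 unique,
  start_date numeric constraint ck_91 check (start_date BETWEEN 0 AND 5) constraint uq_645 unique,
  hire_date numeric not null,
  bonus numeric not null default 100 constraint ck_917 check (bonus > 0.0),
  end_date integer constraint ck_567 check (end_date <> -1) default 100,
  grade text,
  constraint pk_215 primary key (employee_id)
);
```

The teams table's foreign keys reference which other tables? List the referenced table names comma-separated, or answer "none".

none

No column in teams has a REFERENCES clause.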